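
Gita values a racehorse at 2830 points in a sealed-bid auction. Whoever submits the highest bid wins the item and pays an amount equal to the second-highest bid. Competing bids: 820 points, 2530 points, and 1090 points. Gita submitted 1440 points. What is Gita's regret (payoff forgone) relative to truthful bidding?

The highest competing bid is 2530 points.
Bidding truthfully at 2830 points: Gita has the top bid, wins, and pays the second-highest bid 2530 points. Payoff = 2830 points − 2530 points = 300 points.
Bidding 1440 points: the top bid is 2530 points (a rival), so Gita loses. Payoff = 0 points.
Regret = truthful payoff − actual payoff = 300 points − 0 points = 300 points.
This is the dominant-strategy logic: truthful bidding weakly beats any alternative.

Payoff forgone: 300 points.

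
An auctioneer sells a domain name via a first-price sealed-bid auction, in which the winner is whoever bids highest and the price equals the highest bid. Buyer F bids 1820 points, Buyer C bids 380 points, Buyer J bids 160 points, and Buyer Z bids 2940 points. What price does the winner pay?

Price paid: 2940 points.

Sorted high to low: Buyer Z 2940 points; Buyer F 1820 points; Buyer C 380 points; Buyer J 160 points.
Buyer Z is the highest bidder, so Buyer Z wins.
Under the first-price rule, the price is the highest bid: 2940 points.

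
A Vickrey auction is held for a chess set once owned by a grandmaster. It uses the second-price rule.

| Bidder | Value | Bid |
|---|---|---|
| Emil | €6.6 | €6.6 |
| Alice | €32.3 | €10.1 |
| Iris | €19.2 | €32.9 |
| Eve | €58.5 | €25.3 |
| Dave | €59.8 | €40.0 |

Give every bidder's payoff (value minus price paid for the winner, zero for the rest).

Sorted high to low: Dave €40.0, then Iris €32.9, then Eve €25.3, then Alice €10.1, then Emil €6.6.
Dave has the top bid and wins; the price is the second-highest bid, €32.9.
Dave's payoff = €59.8 − €32.9 = €26.9. All other bidders lose, so their payoff is 0.

Payoffs: Emil €0.0, Alice €0.0, Iris €0.0, Eve €0.0, Dave €26.9.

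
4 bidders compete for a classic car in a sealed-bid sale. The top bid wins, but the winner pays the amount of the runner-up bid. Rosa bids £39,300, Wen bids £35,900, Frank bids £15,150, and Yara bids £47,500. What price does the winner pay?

Price paid: £39,300.

Bids in descending order: Yara £47,500; Rosa £39,300; Wen £35,900; Frank £15,150.
Yara has the highest bid, so Yara wins.
The second-highest bid is £39,300, so that is what Yara pays.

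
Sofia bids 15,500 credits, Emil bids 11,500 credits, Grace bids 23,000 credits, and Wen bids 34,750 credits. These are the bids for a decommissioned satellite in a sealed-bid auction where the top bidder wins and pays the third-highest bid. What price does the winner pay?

The winner pays 15,500 credits.

Bids in descending order: Wen 34,750 credits, then Grace 23,000 credits, then Sofia 15,500 credits, then Emil 11,500 credits.
Wen is the highest bidder, so Wen wins.
Under the third-price rule, the price is the third-highest bid: 15,500 credits.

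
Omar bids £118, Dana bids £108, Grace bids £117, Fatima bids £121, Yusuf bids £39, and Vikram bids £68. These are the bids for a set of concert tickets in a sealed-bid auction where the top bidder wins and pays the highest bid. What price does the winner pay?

Ordered from highest: Fatima £121, then Omar £118, then Grace £117, then Dana £108, then Vikram £68, then Yusuf £39.
Fatima is the highest bidder, so Fatima wins.
Under the first-price rule, the price is the highest bid: £121.

The winner pays £121.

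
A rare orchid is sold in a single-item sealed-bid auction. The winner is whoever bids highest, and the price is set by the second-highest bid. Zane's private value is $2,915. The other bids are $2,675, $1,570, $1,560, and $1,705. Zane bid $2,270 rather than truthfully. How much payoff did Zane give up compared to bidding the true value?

The highest competing bid is $2,675.
Bidding truthfully at $2,915: Zane has the top bid, wins, and pays the second-highest bid $2,675. Payoff = $2,915 − $2,675 = $240.
Bidding $2,270: the top bid is $2,675 (a rival), so Zane loses. Payoff = $0.
Regret = truthful payoff − actual payoff = $240 − $0 = $240.

Payoff forgone: $240.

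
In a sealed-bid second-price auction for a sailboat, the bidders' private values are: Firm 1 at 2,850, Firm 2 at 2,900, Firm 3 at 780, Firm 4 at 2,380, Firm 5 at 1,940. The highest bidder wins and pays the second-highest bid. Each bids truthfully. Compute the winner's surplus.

50

Ranking the bids: Firm 2 2,900 > Firm 1 2,850 > Firm 4 2,380 > Firm 5 1,940 > Firm 3 780.
Firm 2 wins with the top bid and pays the second-highest, 2,850.
Surplus = 2,900 − 2,850 = 50.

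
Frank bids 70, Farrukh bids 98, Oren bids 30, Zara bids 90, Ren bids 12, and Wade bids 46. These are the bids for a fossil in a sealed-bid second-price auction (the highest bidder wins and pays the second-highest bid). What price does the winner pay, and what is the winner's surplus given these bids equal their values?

Price 90; surplus 8.

Ordered from highest: Farrukh 98; Zara 90; Frank 70; Wade 46; Oren 30; Ren 12.
Farrukh is the highest bidder, so Farrukh wins.
Under the second-price rule, the price is the second-highest bid: 90.
Surplus = 98 − 90 = 8.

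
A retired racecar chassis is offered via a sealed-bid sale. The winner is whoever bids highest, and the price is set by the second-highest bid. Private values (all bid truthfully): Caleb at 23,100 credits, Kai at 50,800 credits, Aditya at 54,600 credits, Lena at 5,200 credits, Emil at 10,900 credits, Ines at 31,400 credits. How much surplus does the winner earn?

Sorted high to low: Aditya 54,600 credits; Kai 50,800 credits; Ines 31,400 credits; Caleb 23,100 credits; Emil 10,900 credits; Lena 5,200 credits.
Aditya wins with the top bid and pays the second-highest, 50,800 credits.
Surplus = 54,600 credits − 50,800 credits = 3,800 credits.

3,800 credits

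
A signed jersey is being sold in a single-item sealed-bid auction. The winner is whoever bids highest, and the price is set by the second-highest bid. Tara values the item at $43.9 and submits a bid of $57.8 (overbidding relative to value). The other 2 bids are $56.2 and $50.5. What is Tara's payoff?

Highest competing bid: $56.2.
Tara's bid $57.8 is the highest overall, so Tara wins and pays the second-highest bid, $56.2.
Payoff = value − price = $43.9 − $56.2 = -$12.3.

Tara's payoff: -$12.3.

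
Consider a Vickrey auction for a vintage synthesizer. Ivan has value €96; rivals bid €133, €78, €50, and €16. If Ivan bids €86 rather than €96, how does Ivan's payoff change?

The highest competing bid is €133.
Bidding truthfully at €96: the top bid is €133 (a rival), so Ivan loses. Payoff = €0.
Bidding €86: the top bid is €133 (a rival), so Ivan loses. Payoff = €0.
Change = €0 − €0 = €0.

€0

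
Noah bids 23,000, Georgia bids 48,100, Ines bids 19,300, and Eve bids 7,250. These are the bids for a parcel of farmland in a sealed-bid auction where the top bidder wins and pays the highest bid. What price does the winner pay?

Ordered from highest: Georgia 48,100 > Noah 23,000 > Ines 19,300 > Eve 7,250.
Georgia is the highest bidder, so Georgia wins.
Under the first-price rule, the price is the highest bid: 48,100.

Price paid: 48,100.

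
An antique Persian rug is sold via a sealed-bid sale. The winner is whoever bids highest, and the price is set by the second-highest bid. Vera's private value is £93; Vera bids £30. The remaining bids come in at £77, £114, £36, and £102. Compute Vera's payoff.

Payoff = £0.

Highest competing bid: £114.
Vera's bid £30 is not the highest, so Vera loses, pays nothing, and earns zero payoff.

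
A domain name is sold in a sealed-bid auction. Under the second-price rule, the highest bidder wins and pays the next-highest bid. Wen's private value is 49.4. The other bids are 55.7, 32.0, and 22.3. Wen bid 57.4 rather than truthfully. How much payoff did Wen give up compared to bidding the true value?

Regret: 6.3.

The highest competing bid is 55.7.
Bidding truthfully at 49.4: the top bid is 55.7 (a rival), so Wen loses. Payoff = 0.0.
Bidding 57.4: Wen has the top bid, wins, and pays the second-highest bid 55.7. Payoff = 49.4 − 55.7 = -6.3.
Regret = truthful payoff − actual payoff = 0.0 − -6.3 = 6.3.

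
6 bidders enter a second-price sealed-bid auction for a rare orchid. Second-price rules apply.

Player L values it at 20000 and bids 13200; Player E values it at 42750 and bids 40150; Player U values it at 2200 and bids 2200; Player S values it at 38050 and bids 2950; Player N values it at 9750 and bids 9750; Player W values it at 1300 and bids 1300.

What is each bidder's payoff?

Ranking the bids: Player E 40150 > Player L 13200 > Player N 9750 > Player S 2950 > Player U 2200 > Player W 1300.
Player E has the top bid and wins; the price is the second-highest bid, 13200.
Player E's payoff = 42750 − 13200 = 29550. All other bidders lose, so their payoff is 0.

Payoffs: Player L 0, Player E 29550, Player U 0, Player S 0, Player N 0, Player W 0.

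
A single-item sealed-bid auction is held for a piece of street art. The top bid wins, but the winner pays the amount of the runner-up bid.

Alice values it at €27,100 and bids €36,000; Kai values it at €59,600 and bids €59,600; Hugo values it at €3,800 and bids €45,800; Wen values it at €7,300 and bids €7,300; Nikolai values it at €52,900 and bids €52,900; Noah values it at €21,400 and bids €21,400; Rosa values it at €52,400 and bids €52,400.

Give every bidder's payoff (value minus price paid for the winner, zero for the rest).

Payoffs: Alice €0, Kai €6,700, Hugo €0, Wen €0, Nikolai €0, Noah €0, Rosa €0.

Sorted high to low: Kai €59,600; Nikolai €52,900; Rosa €52,400; Hugo €45,800; Alice €36,000; Noah €21,400; Wen €7,300.
Kai has the top bid and wins; the price is the second-highest bid, €52,900.
Kai's payoff = €59,600 − €52,900 = €6,700. All other bidders lose, so their payoff is 0.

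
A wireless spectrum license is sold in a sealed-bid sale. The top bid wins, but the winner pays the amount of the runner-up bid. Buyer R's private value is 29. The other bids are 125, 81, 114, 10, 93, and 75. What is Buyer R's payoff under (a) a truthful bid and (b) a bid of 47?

(a) 0  (b) 0

The highest competing bid is 125.
Bidding truthfully at 29: the top bid is 125 (a rival), so Buyer R loses. Payoff = 0.
Bidding 47: the top bid is 125 (a rival), so Buyer R loses. Payoff = 0.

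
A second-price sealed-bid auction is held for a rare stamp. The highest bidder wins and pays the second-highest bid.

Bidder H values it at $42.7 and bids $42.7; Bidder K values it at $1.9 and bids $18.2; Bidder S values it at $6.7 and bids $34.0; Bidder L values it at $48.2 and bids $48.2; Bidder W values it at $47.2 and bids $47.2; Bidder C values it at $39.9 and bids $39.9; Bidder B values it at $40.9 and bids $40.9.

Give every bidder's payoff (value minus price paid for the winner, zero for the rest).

Ranking the bids: Bidder L $48.2; Bidder W $47.2; Bidder H $42.7; Bidder B $40.9; Bidder C $39.9; Bidder S $34.0; Bidder K $18.2.
Bidder L has the top bid and wins; the price is the second-highest bid, $47.2.
Bidder L's payoff = $48.2 − $47.2 = $1.0. All other bidders lose, so their payoff is 0.

Bidder H $0.0, Bidder K $0.0, Bidder S $0.0, Bidder L $1.0, Bidder W $0.0, Bidder C $0.0, Bidder B $0.0.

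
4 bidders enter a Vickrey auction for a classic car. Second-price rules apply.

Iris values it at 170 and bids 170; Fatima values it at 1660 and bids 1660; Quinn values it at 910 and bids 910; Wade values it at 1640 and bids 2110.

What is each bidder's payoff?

Sorted high to low: Wade 2110; Fatima 1660; Quinn 910; Iris 170.
Wade has the top bid and wins; the price is the second-highest bid, 1660.
Wade's payoff = 1640 − 1660 = -20. All other bidders lose, so their payoff is 0.

Payoffs: Iris 0, Fatima 0, Quinn 0, Wade -20.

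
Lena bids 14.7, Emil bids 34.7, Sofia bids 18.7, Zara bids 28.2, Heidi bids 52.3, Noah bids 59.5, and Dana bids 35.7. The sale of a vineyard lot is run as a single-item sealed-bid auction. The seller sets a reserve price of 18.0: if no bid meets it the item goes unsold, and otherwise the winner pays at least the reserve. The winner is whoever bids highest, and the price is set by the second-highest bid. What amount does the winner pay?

Price paid: 52.3.

Bids in descending order: Noah 59.5; Heidi 52.3; Dana 35.7; Emil 34.7; Zara 28.2; Sofia 18.7; Lena 14.7.
Noah has the highest bid, so Noah wins.
The second-highest bid is 52.3, which exceeds the reserve, so that sets the price.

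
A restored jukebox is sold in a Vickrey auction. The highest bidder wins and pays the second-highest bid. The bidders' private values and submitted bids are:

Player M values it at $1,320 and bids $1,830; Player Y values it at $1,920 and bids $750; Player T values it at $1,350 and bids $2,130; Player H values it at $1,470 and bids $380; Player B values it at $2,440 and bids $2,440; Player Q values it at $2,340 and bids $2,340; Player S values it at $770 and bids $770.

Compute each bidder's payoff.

Payoffs: Player M $0, Player Y $0, Player T $0, Player H $0, Player B $100, Player Q $0, Player S $0.

Bids in descending order: Player B $2,440 > Player Q $2,340 > Player T $2,130 > Player M $1,830 > Player S $770 > Player Y $750 > Player H $380.
Player B has the top bid and wins; the price is the second-highest bid, $2,340.
Player B's payoff = $2,440 − $2,340 = $100. All other bidders lose, so their payoff is 0.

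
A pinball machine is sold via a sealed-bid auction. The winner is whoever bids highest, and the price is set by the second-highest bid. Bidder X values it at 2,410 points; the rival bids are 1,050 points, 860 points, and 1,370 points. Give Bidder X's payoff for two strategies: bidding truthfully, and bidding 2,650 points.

The highest competing bid is 1,370 points.
Bidding truthfully at 2,410 points: Bidder X has the top bid, wins, and pays the second-highest bid 1,370 points. Payoff = 2,410 points − 1,370 points = 1,040 points.
Bidding 2,650 points: Bidder X has the top bid, wins, and pays the second-highest bid 1,370 points. Payoff = 2,410 points − 1,370 points = 1,040 points.

(a) 1,040 points  (b) 1,040 points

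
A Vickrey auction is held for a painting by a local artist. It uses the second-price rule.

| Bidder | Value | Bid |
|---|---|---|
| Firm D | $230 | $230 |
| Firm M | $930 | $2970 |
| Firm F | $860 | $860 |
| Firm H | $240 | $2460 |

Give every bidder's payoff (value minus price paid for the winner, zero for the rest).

Ranking the bids: Firm M $2970; Firm H $2460; Firm F $860; Firm D $230.
Firm M has the top bid and wins; the price is the second-highest bid, $2460.
Firm M's payoff = $930 − $2460 = -$1530. All other bidders lose, so their payoff is 0.

Payoffs: Firm D $0, Firm M -$1530, Firm F $0, Firm H $0.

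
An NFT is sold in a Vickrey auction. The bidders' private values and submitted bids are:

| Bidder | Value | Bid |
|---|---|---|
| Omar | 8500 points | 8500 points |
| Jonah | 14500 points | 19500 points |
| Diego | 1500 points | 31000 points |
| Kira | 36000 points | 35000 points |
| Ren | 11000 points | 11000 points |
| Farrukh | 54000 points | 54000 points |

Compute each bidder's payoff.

Ordered from highest: Farrukh 54000 points > Kira 35000 points > Diego 31000 points > Jonah 19500 points > Ren 11000 points > Omar 8500 points.
Farrukh has the top bid and wins; the price is the second-highest bid, 35000 points.
Farrukh's payoff = 54000 points − 35000 points = 19000 points. All other bidders lose, so their payoff is 0.

Payoffs: Omar 0 points, Jonah 0 points, Diego 0 points, Kira 0 points, Ren 0 points, Farrukh 19000 points.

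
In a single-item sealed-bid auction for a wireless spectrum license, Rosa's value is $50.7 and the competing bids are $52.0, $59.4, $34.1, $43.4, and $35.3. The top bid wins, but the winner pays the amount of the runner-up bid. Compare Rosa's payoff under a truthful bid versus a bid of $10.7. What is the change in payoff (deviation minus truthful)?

Payoff change: $0.0.

The highest competing bid is $59.4.
Bidding truthfully at $50.7: the top bid is $59.4 (a rival), so Rosa loses. Payoff = $0.0.
Bidding $10.7: the top bid is $59.4 (a rival), so Rosa loses. Payoff = $0.0.
Change = $0.0 − $0.0 = $0.0.
The bid only affects whether you win, not the price — here both bids land on the same side of the top rival bid, so the deviation is payoff-neutral.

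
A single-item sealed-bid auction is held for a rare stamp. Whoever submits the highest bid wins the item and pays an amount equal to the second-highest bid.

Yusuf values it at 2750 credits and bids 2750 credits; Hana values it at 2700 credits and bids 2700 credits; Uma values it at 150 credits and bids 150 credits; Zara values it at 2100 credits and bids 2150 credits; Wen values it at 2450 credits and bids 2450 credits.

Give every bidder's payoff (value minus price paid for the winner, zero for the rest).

Payoffs: Yusuf 50 credits, Hana 0 credits, Uma 0 credits, Zara 0 credits, Wen 0 credits.

Ranking the bids: Yusuf 2750 credits > Hana 2700 credits > Wen 2450 credits > Zara 2150 credits > Uma 150 credits.
Yusuf has the top bid and wins; the price is the second-highest bid, 2700 credits.
Yusuf's payoff = 2750 credits − 2700 credits = 50 credits. All other bidders lose, so their payoff is 0.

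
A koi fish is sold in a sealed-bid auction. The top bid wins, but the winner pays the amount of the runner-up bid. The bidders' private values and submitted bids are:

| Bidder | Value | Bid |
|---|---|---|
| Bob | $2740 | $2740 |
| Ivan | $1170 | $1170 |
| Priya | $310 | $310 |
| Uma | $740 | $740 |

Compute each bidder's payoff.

Bob $1570, Ivan $0, Priya $0, Uma $0.

Sorted high to low: Bob $2740 > Ivan $1170 > Uma $740 > Priya $310.
Bob has the top bid and wins; the price is the second-highest bid, $1170.
Bob's payoff = $2740 − $1170 = $1570. All other bidders lose, so their payoff is 0.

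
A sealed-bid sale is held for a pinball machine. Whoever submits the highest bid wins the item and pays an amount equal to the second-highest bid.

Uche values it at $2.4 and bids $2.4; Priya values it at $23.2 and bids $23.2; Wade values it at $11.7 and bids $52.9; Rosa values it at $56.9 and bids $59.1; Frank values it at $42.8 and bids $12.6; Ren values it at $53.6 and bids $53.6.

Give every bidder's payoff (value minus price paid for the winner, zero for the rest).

Ordered from highest: Rosa $59.1 > Ren $53.6 > Wade $52.9 > Priya $23.2 > Frank $12.6 > Uche $2.4.
Rosa has the top bid and wins; the price is the second-highest bid, $53.6.
Rosa's payoff = $56.9 − $53.6 = $3.3. All other bidders lose, so their payoff is 0.

Uche $0.0, Priya $0.0, Wade $0.0, Rosa $3.3, Frank $0.0, Ren $0.0.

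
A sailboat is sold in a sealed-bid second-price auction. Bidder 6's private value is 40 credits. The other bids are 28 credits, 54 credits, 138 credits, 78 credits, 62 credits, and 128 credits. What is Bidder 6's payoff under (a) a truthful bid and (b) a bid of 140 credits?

The highest competing bid is 138 credits.
Bidding truthfully at 40 credits: the top bid is 138 credits (a rival), so Bidder 6 loses. Payoff = 0 credits.
Bidding 140 credits: Bidder 6 has the top bid, wins, and pays the second-highest bid 138 credits. Payoff = 40 credits − 138 credits = -98 credits.
Deviating from a truthful bid can only lose payoff in a second-price auction — never gain.

Truthful: 0 credits; alternative: -98 credits.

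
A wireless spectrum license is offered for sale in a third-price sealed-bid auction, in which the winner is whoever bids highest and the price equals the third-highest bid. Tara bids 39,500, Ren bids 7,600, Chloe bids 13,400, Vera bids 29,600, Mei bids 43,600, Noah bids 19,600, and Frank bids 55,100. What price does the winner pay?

Price paid: 39,500.

Ordered from highest: Frank 55,100; Mei 43,600; Tara 39,500; Vera 29,600; Noah 19,600; Chloe 13,400; Ren 7,600.
Frank is the highest bidder, so Frank wins.
Under the third-price rule, the price is the third-highest bid: 39,500.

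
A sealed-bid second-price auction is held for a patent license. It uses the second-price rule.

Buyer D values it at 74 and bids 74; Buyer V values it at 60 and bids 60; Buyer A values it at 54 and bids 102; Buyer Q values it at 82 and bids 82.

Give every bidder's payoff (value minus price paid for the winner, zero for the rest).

Buyer D 0, Buyer V 0, Buyer A -28, Buyer Q 0.

Ordered from highest: Buyer A 102; Buyer Q 82; Buyer D 74; Buyer V 60.
Buyer A has the top bid and wins; the price is the second-highest bid, 82.
Buyer A's payoff = 54 − 82 = -28. All other bidders lose, so their payoff is 0.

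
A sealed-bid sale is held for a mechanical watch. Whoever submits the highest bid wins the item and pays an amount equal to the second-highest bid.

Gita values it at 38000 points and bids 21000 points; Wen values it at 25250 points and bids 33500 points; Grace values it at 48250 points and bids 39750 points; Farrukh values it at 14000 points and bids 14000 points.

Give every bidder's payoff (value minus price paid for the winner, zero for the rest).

Sorted high to low: Grace 39750 points, then Wen 33500 points, then Gita 21000 points, then Farrukh 14000 points.
Grace has the top bid and wins; the price is the second-highest bid, 33500 points.
Grace's payoff = 48250 points − 33500 points = 14750 points. All other bidders lose, so their payoff is 0.

Payoffs: Gita 0 points, Wen 0 points, Grace 14750 points, Farrukh 0 points.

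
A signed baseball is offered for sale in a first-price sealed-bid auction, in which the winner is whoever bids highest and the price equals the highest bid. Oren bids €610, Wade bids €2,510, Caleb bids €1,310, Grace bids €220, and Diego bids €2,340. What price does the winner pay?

Ranking the bids: Wade €2,510, then Diego €2,340, then Caleb €1,310, then Oren €610, then Grace €220.
Wade is the highest bidder, so Wade wins.
Under the first-price rule, the price is the highest bid: €2,510.

€2,510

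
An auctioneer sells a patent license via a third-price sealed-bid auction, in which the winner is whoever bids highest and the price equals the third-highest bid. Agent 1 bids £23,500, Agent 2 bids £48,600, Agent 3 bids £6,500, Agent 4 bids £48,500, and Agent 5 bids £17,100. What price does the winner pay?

Price paid: £23,500.

Ordered from highest: Agent 2 £48,600; Agent 4 £48,500; Agent 1 £23,500; Agent 5 £17,100; Agent 3 £6,500.
Agent 2 is the highest bidder, so Agent 2 wins.
Under the third-price rule, the price is the third-highest bid: £23,500.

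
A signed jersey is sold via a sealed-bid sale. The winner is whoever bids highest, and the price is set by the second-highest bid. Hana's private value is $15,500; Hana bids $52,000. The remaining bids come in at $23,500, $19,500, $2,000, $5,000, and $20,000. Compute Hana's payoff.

-$8,000

Highest competing bid: $23,500.
Hana's bid $52,000 is the highest overall, so Hana wins and pays the second-highest bid, $23,500.
Payoff = value − price = $15,500 − $23,500 = -$8,000.
Overbidding won the item at a price above value — truthful bidding would have avoided this loss.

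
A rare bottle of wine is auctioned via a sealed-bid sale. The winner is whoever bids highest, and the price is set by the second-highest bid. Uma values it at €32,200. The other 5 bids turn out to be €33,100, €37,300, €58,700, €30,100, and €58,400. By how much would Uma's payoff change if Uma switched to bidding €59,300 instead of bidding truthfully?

The highest competing bid is €58,700.
Bidding truthfully at €32,200: the top bid is €58,700 (a rival), so Uma loses. Payoff = €0.
Bidding €59,300: Uma has the top bid, wins, and pays the second-highest bid €58,700. Payoff = €32,200 − €58,700 = -€26,500.
Change = -€26,500 − €0 = -€26,500.

Change in payoff: -€26,500.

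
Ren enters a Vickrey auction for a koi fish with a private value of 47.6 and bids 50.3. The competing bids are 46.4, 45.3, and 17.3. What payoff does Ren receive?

1.2

Highest competing bid: 46.4.
Ren's bid 50.3 is the highest overall, so Ren wins and pays the second-highest bid, 46.4.
Payoff = value − price = 47.6 − 46.4 = 1.2.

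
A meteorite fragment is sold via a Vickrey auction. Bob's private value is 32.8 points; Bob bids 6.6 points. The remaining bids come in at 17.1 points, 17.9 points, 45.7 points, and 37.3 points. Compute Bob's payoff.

Highest competing bid: 45.7 points.
Bob's bid 6.6 points is not the highest, so Bob loses, pays nothing, and earns zero payoff.

Payoff = 0.0 points.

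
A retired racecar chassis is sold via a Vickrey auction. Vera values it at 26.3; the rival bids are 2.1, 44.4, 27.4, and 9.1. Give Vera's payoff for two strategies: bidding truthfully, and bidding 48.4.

(a) 0.0  (b) -18.1

The highest competing bid is 44.4.
Bidding truthfully at 26.3: the top bid is 44.4 (a rival), so Vera loses. Payoff = 0.0.
Bidding 48.4: Vera has the top bid, wins, and pays the second-highest bid 44.4. Payoff = 26.3 − 44.4 = -18.1.
This is the dominant-strategy logic: truthful bidding weakly beats any alternative.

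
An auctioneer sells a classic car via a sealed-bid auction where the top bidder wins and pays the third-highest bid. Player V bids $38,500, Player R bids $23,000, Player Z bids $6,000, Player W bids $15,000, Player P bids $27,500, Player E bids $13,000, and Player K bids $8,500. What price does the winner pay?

Ordered from highest: Player V $38,500; Player P $27,500; Player R $23,000; Player W $15,000; Player E $13,000; Player K $8,500; Player Z $6,000.
Player V is the highest bidder, so Player V wins.
Under the third-price rule, the price is the third-highest bid: $23,000.

$23,000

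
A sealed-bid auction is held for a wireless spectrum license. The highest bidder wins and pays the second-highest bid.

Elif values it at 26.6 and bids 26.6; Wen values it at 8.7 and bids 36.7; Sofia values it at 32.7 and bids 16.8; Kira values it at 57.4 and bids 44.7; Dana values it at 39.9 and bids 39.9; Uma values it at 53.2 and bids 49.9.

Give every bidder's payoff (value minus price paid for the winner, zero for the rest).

Elif 0.0, Wen 0.0, Sofia 0.0, Kira 0.0, Dana 0.0, Uma 8.5.

Sorted high to low: Uma 49.9; Kira 44.7; Dana 39.9; Wen 36.7; Elif 26.6; Sofia 16.8.
Uma has the top bid and wins; the price is the second-highest bid, 44.7.
Uma's payoff = 53.2 − 44.7 = 8.5. All other bidders lose, so their payoff is 0.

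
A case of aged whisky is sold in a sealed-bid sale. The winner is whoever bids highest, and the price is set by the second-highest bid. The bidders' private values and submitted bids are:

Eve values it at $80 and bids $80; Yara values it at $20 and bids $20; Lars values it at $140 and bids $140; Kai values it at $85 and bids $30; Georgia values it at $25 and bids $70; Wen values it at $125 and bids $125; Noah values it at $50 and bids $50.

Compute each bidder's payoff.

Payoffs: Eve $0, Yara $0, Lars $15, Kai $0, Georgia $0, Wen $0, Noah $0.

Ordered from highest: Lars $140, then Wen $125, then Eve $80, then Georgia $70, then Noah $50, then Kai $30, then Yara $20.
Lars has the top bid and wins; the price is the second-highest bid, $125.
Lars's payoff = $140 − $125 = $15. All other bidders lose, so their payoff is 0.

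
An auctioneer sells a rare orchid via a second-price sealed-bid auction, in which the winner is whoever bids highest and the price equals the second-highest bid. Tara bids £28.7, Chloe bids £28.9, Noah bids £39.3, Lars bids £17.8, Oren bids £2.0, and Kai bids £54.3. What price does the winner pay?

Sorted high to low: Kai £54.3, then Noah £39.3, then Chloe £28.9, then Tara £28.7, then Lars £17.8, then Oren £2.0.
Kai is the highest bidder, so Kai wins.
Under the second-price rule, the price is the second-highest bid: £39.3.

The winner pays £39.3.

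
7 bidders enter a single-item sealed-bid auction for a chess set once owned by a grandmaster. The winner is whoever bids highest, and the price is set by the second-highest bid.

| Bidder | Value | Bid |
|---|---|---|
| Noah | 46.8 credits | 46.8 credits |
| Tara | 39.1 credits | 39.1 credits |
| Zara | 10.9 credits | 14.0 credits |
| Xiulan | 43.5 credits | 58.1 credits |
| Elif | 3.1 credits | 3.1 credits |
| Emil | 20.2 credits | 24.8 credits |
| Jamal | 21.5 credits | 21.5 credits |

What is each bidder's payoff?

Noah 0.0 credits, Tara 0.0 credits, Zara 0.0 credits, Xiulan -3.3 credits, Elif 0.0 credits, Emil 0.0 credits, Jamal 0.0 credits.

Ordered from highest: Xiulan 58.1 credits, then Noah 46.8 credits, then Tara 39.1 credits, then Emil 24.8 credits, then Jamal 21.5 credits, then Zara 14.0 credits, then Elif 3.1 credits.
Xiulan has the top bid and wins; the price is the second-highest bid, 46.8 credits.
Xiulan's payoff = 43.5 credits − 46.8 credits = -3.3 credits. All other bidders lose, so their payoff is 0.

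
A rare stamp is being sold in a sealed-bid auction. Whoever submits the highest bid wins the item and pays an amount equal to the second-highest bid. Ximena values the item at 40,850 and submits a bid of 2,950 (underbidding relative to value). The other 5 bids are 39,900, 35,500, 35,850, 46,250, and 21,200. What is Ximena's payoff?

0

Highest competing bid: 46,250.
Ximena's bid 2,950 is not the highest, so Ximena loses, pays nothing, and earns zero payoff.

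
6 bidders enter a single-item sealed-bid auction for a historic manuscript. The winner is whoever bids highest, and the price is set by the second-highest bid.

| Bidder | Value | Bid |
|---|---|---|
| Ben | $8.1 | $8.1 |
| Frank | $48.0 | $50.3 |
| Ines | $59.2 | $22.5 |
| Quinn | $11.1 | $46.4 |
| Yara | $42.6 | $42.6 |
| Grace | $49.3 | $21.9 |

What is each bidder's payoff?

Ben $0.0, Frank $1.6, Ines $0.0, Quinn $0.0, Yara $0.0, Grace $0.0.

Sorted high to low: Frank $50.3; Quinn $46.4; Yara $42.6; Ines $22.5; Grace $21.9; Ben $8.1.
Frank has the top bid and wins; the price is the second-highest bid, $46.4.
Frank's payoff = $48.0 − $46.4 = $1.6. All other bidders lose, so their payoff is 0.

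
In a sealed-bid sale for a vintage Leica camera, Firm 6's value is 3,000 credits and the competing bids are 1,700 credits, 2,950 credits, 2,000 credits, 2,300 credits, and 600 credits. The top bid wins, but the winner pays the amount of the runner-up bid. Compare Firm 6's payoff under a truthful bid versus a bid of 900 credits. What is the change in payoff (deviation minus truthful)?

The highest competing bid is 2,950 credits.
Bidding truthfully at 3,000 credits: Firm 6 has the top bid, wins, and pays the second-highest bid 2,950 credits. Payoff = 3,000 credits − 2,950 credits = 50 credits.
Bidding 900 credits: the top bid is 2,950 credits (a rival), so Firm 6 loses. Payoff = 0 credits.
Change = 0 credits − 50 credits = -50 credits.

Change in payoff: -50 credits.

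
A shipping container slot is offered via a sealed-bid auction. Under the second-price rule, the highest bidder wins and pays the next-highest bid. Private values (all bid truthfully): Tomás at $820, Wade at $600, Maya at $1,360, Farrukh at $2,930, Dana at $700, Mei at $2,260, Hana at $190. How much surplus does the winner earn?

Ordered from highest: Farrukh $2,930; Mei $2,260; Maya $1,360; Tomás $820; Dana $700; Wade $600; Hana $190.
Farrukh wins with the top bid and pays the second-highest, $2,260.
Surplus = $2,930 − $2,260 = $670.

Surplus = $670.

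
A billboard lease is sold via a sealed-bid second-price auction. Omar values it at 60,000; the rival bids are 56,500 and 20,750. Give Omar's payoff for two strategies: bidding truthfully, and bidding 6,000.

Truthful: 3,500; alternative: 0.

The highest competing bid is 56,500.
Bidding truthfully at 60,000: Omar has the top bid, wins, and pays the second-highest bid 56,500. Payoff = 60,000 − 56,500 = 3,500.
Bidding 6,000: the top bid is 56,500 (a rival), so Omar loses. Payoff = 0.
Deviating from a truthful bid can only lose payoff in a second-price auction — never gain.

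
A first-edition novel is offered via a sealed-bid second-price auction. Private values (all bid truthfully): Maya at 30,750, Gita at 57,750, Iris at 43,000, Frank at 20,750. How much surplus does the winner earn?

Ranking the bids: Gita 57,750; Iris 43,000; Maya 30,750; Frank 20,750.
Gita wins with the top bid and pays the second-highest, 43,000.
Surplus = 57,750 − 43,000 = 14,750.

Winner's surplus: 14,750.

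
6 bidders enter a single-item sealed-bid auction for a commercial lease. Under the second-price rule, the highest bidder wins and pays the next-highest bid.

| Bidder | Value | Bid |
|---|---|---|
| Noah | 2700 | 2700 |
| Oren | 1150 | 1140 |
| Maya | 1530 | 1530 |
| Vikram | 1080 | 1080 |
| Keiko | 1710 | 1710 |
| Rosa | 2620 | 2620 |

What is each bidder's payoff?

Noah 80, Oren 0, Maya 0, Vikram 0, Keiko 0, Rosa 0.

Ranking the bids: Noah 2700 > Rosa 2620 > Keiko 1710 > Maya 1530 > Oren 1140 > Vikram 1080.
Noah has the top bid and wins; the price is the second-highest bid, 2620.
Noah's payoff = 2700 − 2620 = 80. All other bidders lose, so their payoff is 0.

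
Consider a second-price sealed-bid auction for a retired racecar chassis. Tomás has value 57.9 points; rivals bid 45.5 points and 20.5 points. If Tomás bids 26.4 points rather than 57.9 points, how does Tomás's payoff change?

The highest competing bid is 45.5 points.
Bidding truthfully at 57.9 points: Tomás has the top bid, wins, and pays the second-highest bid 45.5 points. Payoff = 57.9 points − 45.5 points = 12.4 points.
Bidding 26.4 points: the top bid is 45.5 points (a rival), so Tomás loses. Payoff = 0.0 points.
Change = 0.0 points − 12.4 points = -12.4 points.

Payoff change: -12.4 points.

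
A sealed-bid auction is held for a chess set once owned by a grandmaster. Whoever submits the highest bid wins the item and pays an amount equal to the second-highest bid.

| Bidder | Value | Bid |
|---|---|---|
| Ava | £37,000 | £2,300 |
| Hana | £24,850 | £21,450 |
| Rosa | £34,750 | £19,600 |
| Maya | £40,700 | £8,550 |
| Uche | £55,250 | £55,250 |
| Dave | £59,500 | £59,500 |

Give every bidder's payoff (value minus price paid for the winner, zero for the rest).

Ava £0, Hana £0, Rosa £0, Maya £0, Uche £0, Dave £4,250.

Bids in descending order: Dave £59,500; Uche £55,250; Hana £21,450; Rosa £19,600; Maya £8,550; Ava £2,300.
Dave has the top bid and wins; the price is the second-highest bid, £55,250.
Dave's payoff = £59,500 − £55,250 = £4,250. All other bidders lose, so their payoff is 0.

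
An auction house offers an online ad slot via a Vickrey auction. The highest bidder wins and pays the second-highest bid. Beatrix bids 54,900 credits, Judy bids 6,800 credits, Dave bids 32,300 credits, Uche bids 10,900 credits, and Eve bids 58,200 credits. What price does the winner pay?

Sorted high to low: Eve 58,200 credits; Beatrix 54,900 credits; Dave 32,300 credits; Uche 10,900 credits; Judy 6,800 credits.
Eve has the highest bid, so Eve wins.
The second-highest bid is 54,900 credits, so that is what Eve pays.

Price paid: 54,900 credits.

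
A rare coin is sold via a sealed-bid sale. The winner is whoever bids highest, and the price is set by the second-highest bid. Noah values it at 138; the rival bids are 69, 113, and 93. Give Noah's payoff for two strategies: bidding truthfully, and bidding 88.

The highest competing bid is 113.
Bidding truthfully at 138: Noah has the top bid, wins, and pays the second-highest bid 113. Payoff = 138 − 113 = 25.
Bidding 88: the top bid is 113 (a rival), so Noah loses. Payoff = 0.

Truthful: 25; alternative: 0.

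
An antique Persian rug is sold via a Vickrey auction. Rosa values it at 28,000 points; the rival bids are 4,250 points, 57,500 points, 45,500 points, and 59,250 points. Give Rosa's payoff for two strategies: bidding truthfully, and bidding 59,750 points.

(a) 0 points  (b) -31,250 points

The highest competing bid is 59,250 points.
Bidding truthfully at 28,000 points: the top bid is 59,250 points (a rival), so Rosa loses. Payoff = 0 points.
Bidding 59,750 points: Rosa has the top bid, wins, and pays the second-highest bid 59,250 points. Payoff = 28,000 points − 59,250 points = -31,250 points.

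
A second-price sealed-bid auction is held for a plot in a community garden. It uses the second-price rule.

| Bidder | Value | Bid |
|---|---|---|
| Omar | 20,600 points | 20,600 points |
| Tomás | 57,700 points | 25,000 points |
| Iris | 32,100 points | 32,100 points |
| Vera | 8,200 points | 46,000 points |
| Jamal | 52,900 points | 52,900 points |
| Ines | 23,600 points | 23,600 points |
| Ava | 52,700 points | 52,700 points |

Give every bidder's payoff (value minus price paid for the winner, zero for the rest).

Bids in descending order: Jamal 52,900 points > Ava 52,700 points > Vera 46,000 points > Iris 32,100 points > Tomás 25,000 points > Ines 23,600 points > Omar 20,600 points.
Jamal has the top bid and wins; the price is the second-highest bid, 52,700 points.
Jamal's payoff = 52,900 points − 52,700 points = 200 points. All other bidders lose, so their payoff is 0.

Payoffs: Omar 0 points, Tomás 0 points, Iris 0 points, Vera 0 points, Jamal 200 points, Ines 0 points, Ava 0 points.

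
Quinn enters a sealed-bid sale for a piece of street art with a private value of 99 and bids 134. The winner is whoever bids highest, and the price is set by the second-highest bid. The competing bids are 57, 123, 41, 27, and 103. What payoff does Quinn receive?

Highest competing bid: 123.
Quinn's bid 134 is the highest overall, so Quinn wins and pays the second-highest bid, 123.
Payoff = value − price = 99 − 123 = -24.

Quinn's payoff: -24.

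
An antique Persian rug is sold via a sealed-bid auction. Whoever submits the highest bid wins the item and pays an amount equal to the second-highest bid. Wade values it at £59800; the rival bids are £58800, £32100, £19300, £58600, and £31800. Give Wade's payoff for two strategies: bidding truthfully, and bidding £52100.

Truthful: £1000; alternative: £0.

The highest competing bid is £58800.
Bidding truthfully at £59800: Wade has the top bid, wins, and pays the second-highest bid £58800. Payoff = £59800 − £58800 = £1000.
Bidding £52100: the top bid is £58800 (a rival), so Wade loses. Payoff = £0.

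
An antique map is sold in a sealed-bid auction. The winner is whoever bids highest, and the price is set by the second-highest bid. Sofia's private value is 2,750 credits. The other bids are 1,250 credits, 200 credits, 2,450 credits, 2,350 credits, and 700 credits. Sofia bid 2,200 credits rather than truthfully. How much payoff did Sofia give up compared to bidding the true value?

The highest competing bid is 2,450 credits.
Bidding truthfully at 2,750 credits: Sofia has the top bid, wins, and pays the second-highest bid 2,450 credits. Payoff = 2,750 credits − 2,450 credits = 300 credits.
Bidding 2,200 credits: the top bid is 2,450 credits (a rival), so Sofia loses. Payoff = 0 credits.
Regret = truthful payoff − actual payoff = 300 credits − 0 credits = 300 credits.
Deviating from a truthful bid can only lose payoff in a second-price auction — never gain.

Regret: 300 credits.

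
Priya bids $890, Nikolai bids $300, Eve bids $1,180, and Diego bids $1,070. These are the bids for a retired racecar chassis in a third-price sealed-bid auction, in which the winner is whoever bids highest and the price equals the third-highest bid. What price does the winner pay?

Ordered from highest: Eve $1,180, then Diego $1,070, then Priya $890, then Nikolai $300.
Eve is the highest bidder, so Eve wins.
Under the third-price rule, the price is the third-highest bid: $890.

$890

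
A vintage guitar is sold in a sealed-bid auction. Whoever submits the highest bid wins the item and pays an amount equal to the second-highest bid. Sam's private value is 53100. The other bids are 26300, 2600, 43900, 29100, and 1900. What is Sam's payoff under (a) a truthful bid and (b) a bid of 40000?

The highest competing bid is 43900.
Bidding truthfully at 53100: Sam has the top bid, wins, and pays the second-highest bid 43900. Payoff = 53100 − 43900 = 9200.
Bidding 40000: the top bid is 43900 (a rival), so Sam loses. Payoff = 0.

(a) 9200  (b) 0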